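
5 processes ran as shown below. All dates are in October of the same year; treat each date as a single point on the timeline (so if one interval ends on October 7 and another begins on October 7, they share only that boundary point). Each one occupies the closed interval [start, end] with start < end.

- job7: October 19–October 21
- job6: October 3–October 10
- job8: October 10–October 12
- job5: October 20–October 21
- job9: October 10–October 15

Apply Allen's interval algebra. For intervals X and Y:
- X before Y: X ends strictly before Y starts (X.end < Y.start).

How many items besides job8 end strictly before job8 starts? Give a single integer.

0

Target job8 = [October 10, October 12].
job5 [October 20, October 21] → after → no.
job6 [October 3, October 10] → meets → no.
job7 [October 19, October 21] → after → no.
job9 [October 10, October 15] → started-by → no.
Total: 0.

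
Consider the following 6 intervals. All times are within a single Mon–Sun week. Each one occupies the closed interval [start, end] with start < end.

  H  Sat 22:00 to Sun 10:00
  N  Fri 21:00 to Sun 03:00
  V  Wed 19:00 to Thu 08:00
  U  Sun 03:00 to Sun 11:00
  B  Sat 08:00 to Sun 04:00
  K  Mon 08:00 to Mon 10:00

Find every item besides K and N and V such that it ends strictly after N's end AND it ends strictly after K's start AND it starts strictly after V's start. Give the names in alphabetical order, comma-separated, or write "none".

Conditions: its end is strictly after N's end (X.end > Sun 03:00) AND its end is strictly after K's start (X.end > Mon 08:00) AND its start is strictly after V's start (X.start > Wed 19:00).
B: end Sun 04:00 > Sun 03:00? ✓; end Sun 04:00 > Mon 08:00? ✓; start Sat 08:00 > Wed 19:00? ✓ → yes.
H: end Sun 10:00 > Sun 03:00? ✓; end Sun 10:00 > Mon 08:00? ✓; start Sat 22:00 > Wed 19:00? ✓ → yes.
U: end Sun 11:00 > Sun 03:00? ✓; end Sun 11:00 > Mon 08:00? ✓; start Sun 03:00 > Wed 19:00? ✓ → yes.
Result: B, H, U.

B, H, U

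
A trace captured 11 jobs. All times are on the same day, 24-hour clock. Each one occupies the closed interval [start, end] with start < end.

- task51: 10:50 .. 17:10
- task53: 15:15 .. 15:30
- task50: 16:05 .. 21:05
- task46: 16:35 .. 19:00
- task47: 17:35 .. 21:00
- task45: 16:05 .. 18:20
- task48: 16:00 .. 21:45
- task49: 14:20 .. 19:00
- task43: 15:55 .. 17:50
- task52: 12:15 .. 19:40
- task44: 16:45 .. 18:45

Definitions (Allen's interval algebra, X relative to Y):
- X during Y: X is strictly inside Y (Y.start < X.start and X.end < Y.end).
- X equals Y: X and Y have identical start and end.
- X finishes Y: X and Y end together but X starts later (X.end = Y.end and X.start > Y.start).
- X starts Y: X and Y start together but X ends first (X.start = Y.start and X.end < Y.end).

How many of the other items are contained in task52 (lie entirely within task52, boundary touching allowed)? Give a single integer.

6

Target task52 = [12:15, 19:40].
task43 [15:55, 17:50] → during → counts.
task44 [16:45, 18:45] → during → counts.
task45 [16:05, 18:20] → during → counts.
task46 [16:35, 19:00] → during → counts.
task47 [17:35, 21:00] → overlapped-by → no.
task48 [16:00, 21:45] → overlapped-by → no.
task49 [14:20, 19:00] → during → counts.
task50 [16:05, 21:05] → overlapped-by → no.
task51 [10:50, 17:10] → overlaps → no.
task53 [15:15, 15:30] → during → counts.
Total: 6.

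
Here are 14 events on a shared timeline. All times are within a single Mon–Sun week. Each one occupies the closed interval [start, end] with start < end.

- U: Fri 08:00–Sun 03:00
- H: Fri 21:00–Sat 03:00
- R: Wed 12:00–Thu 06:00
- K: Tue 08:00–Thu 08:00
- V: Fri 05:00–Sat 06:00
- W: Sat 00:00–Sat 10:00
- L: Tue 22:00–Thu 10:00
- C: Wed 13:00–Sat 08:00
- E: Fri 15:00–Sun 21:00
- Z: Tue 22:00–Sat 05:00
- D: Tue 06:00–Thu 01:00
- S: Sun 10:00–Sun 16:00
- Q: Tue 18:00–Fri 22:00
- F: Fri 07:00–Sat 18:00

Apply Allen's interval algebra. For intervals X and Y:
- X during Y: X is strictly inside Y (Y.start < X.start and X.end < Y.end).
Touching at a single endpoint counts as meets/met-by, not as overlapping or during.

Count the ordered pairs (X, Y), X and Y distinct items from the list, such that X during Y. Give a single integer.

16

Checking all 182 ordered pairs for relation 'during'; matching pairs in alphabetical order:
(H, C): H during C ✓
(H, E): H during E ✓
(H, F): H during F ✓
(H, U): H during U ✓
(H, V): H during V ✓
(H, Z): H during Z ✓
(L, Q): L during Q ✓
(R, K): R during K ✓
(R, L): R during L ✓
(R, Q): R during Q ✓
(R, Z): R during Z ✓
(S, E): S during E ✓
(V, C): V during C ✓
(W, E): W during E ✓
(W, F): W during F ✓
(W, U): W during U ✓
Count: 16.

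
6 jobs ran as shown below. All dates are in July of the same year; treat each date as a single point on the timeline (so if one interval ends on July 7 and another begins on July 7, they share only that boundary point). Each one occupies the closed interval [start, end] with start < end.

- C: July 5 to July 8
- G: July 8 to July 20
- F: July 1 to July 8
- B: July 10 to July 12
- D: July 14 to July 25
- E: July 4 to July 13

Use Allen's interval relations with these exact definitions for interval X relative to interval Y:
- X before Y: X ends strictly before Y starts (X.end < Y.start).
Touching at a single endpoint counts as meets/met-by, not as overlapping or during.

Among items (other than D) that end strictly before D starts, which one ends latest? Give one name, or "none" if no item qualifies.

E

Target D = [July 14, July 25].
B [July 10, July 12] → before → candidate.
C [July 5, July 8] → before → candidate.
E [July 4, July 13] → before → candidate.
F [July 1, July 8] → before → candidate.
G [July 8, July 20] → overlaps → excluded.
Among candidates, latest end is July 13 → E.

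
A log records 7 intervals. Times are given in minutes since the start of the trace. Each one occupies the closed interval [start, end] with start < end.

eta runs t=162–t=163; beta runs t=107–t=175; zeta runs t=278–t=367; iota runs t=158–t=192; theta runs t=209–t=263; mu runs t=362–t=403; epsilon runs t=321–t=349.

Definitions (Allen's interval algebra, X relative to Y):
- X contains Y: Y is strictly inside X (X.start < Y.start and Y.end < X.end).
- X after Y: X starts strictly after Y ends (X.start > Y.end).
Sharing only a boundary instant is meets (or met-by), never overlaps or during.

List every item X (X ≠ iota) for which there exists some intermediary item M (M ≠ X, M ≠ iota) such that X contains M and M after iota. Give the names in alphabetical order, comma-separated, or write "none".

zeta

Target iota = [t=158, t=192].
Intermediaries M with M after iota: epsilon, mu, theta, zeta.
Via epsilon — items with X contains epsilon: zeta.
Via mu — items with X contains mu: none.
Via theta — items with X contains theta: none.
Via zeta — items with X contains zeta: none.
Union: zeta.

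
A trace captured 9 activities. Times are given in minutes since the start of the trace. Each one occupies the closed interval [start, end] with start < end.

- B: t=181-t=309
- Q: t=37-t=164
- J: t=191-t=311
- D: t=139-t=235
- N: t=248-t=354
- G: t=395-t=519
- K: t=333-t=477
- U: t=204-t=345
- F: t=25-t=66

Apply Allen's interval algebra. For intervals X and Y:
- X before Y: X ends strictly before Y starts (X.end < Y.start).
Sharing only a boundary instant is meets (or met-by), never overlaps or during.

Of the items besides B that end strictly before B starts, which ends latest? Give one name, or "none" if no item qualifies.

Q

Target B = [t=181, t=309].
D [t=139, t=235] → overlaps → excluded.
F [t=25, t=66] → before → candidate.
G [t=395, t=519] → after → excluded.
J [t=191, t=311] → overlapped-by → excluded.
K [t=333, t=477] → after → excluded.
N [t=248, t=354] → overlapped-by → excluded.
Q [t=37, t=164] → before → candidate.
U [t=204, t=345] → overlapped-by → excluded.
Among candidates, latest end is t=164 → Q.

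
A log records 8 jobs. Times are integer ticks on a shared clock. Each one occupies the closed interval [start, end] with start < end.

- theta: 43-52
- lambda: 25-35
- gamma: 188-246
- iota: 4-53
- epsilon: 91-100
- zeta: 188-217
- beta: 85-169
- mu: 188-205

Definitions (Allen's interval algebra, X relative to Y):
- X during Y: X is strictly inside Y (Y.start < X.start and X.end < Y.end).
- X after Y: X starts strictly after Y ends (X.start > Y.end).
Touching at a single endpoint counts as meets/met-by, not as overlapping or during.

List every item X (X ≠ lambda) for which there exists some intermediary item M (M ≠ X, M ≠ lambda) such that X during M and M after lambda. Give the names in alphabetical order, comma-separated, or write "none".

Target lambda = [25, 35].
Intermediaries M with M after lambda: beta, epsilon, gamma, mu, theta, zeta.
Via beta — items with X during beta: epsilon.
Via epsilon — items with X during epsilon: none.
Via gamma — items with X during gamma: none.
Via mu — items with X during mu: none.
Via theta — items with X during theta: none.
Via zeta — items with X during zeta: none.
Union: epsilon.

epsilon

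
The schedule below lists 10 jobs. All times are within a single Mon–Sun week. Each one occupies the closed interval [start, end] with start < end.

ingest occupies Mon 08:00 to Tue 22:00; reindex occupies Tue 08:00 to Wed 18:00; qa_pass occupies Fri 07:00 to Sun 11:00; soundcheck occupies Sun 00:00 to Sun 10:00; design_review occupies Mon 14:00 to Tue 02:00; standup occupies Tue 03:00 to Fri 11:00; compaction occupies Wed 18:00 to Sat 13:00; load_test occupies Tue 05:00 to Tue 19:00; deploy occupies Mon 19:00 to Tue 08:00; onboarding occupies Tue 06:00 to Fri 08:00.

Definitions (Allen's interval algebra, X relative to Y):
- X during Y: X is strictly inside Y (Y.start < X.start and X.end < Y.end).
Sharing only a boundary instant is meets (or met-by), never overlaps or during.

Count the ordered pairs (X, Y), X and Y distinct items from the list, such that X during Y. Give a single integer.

8

Checking all 90 ordered pairs for relation 'during'; matching pairs in alphabetical order:
(deploy, ingest): deploy during ingest ✓
(design_review, ingest): design_review during ingest ✓
(load_test, ingest): load_test during ingest ✓
(load_test, standup): load_test during standup ✓
(onboarding, standup): onboarding during standup ✓
(reindex, onboarding): reindex during onboarding ✓
(reindex, standup): reindex during standup ✓
(soundcheck, qa_pass): soundcheck during qa_pass ✓
Count: 8.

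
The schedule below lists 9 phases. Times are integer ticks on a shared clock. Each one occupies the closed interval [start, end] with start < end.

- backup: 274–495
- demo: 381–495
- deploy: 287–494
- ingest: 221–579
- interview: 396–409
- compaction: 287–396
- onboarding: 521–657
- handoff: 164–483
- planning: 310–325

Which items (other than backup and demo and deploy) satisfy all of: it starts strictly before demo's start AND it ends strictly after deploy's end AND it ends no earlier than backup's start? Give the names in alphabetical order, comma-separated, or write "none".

Conditions: its start is strictly before demo's start (X.start < 381) AND its end is strictly after deploy's end (X.end > 494) AND its end is no earlier than backup's start (X.end >= 274).
compaction: start 287 < 381? ✓; end 396 > 494? ✗; end 396 >= 274? ✓ → no.
handoff: start 164 < 381? ✓; end 483 > 494? ✗; end 483 >= 274? ✓ → no.
ingest: start 221 < 381? ✓; end 579 > 494? ✓; end 579 >= 274? ✓ → yes.
interview: start 396 < 381? ✗; end 409 > 494? ✗; end 409 >= 274? ✓ → no.
onboarding: start 521 < 381? ✗; end 657 > 494? ✓; end 657 >= 274? ✓ → no.
planning: start 310 < 381? ✓; end 325 > 494? ✗; end 325 >= 274? ✓ → no.
Result: ingest.

ingest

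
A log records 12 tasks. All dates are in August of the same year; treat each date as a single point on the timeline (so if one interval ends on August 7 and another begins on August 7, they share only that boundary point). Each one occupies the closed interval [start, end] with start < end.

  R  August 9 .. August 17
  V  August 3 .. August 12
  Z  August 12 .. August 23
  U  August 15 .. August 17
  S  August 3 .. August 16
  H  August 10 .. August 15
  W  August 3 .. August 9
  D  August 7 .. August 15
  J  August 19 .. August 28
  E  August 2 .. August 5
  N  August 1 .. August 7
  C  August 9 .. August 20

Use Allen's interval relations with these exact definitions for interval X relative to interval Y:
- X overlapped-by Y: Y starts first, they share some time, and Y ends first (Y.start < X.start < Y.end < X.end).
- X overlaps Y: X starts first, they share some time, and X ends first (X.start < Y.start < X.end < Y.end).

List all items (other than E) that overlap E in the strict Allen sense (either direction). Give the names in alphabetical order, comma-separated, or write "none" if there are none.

Target E = [August 2, August 5].
C [August 9, August 20] → after → no.
D [August 7, August 15] → after → no.
H [August 10, August 15] → after → no.
J [August 19, August 28] → after → no.
N [August 1, August 7] → contains → no.
R [August 9, August 17] → after → no.
S [August 3, August 16] → overlapped-by → yes.
U [August 15, August 17] → after → no.
V [August 3, August 12] → overlapped-by → yes.
W [August 3, August 9] → overlapped-by → yes.
Z [August 12, August 23] → after → no.
Result: S, V, W.

S, V, W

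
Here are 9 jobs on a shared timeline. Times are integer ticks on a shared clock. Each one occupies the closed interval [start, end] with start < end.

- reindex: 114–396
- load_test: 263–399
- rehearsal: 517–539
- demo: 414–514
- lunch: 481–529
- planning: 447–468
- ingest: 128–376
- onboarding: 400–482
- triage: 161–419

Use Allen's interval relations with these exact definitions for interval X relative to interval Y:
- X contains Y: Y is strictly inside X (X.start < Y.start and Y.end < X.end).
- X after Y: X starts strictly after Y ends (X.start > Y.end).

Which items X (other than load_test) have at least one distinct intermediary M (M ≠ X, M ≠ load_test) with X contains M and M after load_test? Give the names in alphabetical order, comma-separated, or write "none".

Target load_test = [263, 399].
Intermediaries M with M after load_test: demo, lunch, onboarding, planning, rehearsal.
Via demo — items with X contains demo: none.
Via lunch — items with X contains lunch: none.
Via onboarding — items with X contains onboarding: none.
Via planning — items with X contains planning: demo, onboarding.
Via rehearsal — items with X contains rehearsal: none.
Union: demo, onboarding.

demo, onboarding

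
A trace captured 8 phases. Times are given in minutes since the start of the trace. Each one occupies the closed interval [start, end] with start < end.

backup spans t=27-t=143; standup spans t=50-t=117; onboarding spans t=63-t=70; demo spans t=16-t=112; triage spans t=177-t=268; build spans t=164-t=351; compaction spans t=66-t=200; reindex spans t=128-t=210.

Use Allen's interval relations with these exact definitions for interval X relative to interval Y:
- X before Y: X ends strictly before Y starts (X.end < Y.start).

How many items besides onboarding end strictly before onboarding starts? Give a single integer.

Target onboarding = [t=63, t=70].
backup [t=27, t=143] → contains → no.
build [t=164, t=351] → after → no.
compaction [t=66, t=200] → overlapped-by → no.
demo [t=16, t=112] → contains → no.
reindex [t=128, t=210] → after → no.
standup [t=50, t=117] → contains → no.
triage [t=177, t=268] → after → no.
Total: 0.

0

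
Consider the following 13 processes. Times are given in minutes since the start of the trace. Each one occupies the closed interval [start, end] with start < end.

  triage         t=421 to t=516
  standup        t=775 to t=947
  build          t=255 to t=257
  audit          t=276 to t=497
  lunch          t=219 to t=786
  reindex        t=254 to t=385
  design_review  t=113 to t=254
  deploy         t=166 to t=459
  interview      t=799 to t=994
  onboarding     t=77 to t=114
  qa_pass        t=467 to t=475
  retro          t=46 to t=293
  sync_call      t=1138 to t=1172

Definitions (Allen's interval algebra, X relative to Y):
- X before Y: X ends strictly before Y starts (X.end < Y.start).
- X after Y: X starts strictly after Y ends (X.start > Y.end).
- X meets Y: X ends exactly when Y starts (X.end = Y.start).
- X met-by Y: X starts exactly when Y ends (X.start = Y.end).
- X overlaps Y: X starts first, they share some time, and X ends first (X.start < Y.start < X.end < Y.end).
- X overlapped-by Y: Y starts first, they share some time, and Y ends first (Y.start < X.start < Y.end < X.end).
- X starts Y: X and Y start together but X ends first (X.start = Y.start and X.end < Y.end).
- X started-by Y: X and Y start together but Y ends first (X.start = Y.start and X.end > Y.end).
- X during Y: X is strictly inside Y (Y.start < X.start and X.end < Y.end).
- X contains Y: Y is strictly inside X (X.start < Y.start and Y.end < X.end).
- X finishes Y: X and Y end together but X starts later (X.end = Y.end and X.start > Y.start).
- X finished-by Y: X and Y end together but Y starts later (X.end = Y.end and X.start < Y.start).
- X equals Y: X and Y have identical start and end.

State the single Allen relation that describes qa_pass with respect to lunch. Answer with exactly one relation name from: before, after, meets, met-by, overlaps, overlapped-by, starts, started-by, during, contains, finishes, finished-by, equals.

qa_pass = [t=467, t=475]; lunch = [t=219, t=786].
Compare endpoints: qa_pass.start > lunch.start, qa_pass.start < lunch.end, qa_pass.end > lunch.start, qa_pass.end < lunch.end.
That pattern is 'during'.

during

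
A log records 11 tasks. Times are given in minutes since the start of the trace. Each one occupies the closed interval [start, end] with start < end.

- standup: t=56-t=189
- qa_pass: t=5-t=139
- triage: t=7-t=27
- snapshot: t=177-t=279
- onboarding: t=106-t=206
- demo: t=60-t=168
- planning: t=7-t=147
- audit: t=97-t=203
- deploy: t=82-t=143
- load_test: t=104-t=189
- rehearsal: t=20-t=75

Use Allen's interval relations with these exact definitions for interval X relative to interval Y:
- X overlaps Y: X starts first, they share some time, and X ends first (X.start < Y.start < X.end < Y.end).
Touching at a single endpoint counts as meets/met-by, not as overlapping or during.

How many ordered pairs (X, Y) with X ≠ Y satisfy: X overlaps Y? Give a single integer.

29

Checking all 110 ordered pairs for relation 'overlaps'; matching pairs in alphabetical order:
(audit, onboarding): audit overlaps onboarding ✓
(audit, snapshot): audit overlaps snapshot ✓
(demo, audit): demo overlaps audit ✓
(demo, load_test): demo overlaps load_test ✓
(demo, onboarding): demo overlaps onboarding ✓
(deploy, audit): deploy overlaps audit ✓
(deploy, load_test): deploy overlaps load_test ✓
(deploy, onboarding): deploy overlaps onboarding ✓
(load_test, onboarding): load_test overlaps onboarding ✓
(load_test, snapshot): load_test overlaps snapshot ✓
(onboarding, snapshot): onboarding overlaps snapshot ✓
(planning, audit): planning overlaps audit ✓
(planning, demo): planning overlaps demo ✓
(planning, load_test): planning overlaps load_test ✓
(planning, onboarding): planning overlaps onboarding ✓
(planning, standup): planning overlaps standup ✓
(qa_pass, audit): qa_pass overlaps audit ✓
(qa_pass, demo): qa_pass overlaps demo ✓
(qa_pass, deploy): qa_pass overlaps deploy ✓
(qa_pass, load_test): qa_pass overlaps load_test ✓
(qa_pass, onboarding): qa_pass overlaps onboarding ✓
(qa_pass, planning): qa_pass overlaps planning ✓
(qa_pass, standup): qa_pass overlaps standup ✓
(rehearsal, demo): rehearsal overlaps demo ✓
... plus 5 further pairs not listed.
Count: 29.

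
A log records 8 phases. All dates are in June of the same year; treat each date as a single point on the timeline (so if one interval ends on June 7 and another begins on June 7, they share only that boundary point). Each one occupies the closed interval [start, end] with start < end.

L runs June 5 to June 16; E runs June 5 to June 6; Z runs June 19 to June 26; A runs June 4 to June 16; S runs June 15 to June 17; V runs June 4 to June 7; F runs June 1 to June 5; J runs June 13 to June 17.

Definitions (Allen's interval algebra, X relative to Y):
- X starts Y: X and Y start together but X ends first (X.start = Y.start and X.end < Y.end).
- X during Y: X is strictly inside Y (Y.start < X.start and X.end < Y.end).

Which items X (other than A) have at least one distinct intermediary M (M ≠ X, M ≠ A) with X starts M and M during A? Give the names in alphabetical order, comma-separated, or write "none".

Target A = [June 4, June 16].
Intermediaries M with M during A: E.
Via E — items with X starts E: none.
Union: none.

none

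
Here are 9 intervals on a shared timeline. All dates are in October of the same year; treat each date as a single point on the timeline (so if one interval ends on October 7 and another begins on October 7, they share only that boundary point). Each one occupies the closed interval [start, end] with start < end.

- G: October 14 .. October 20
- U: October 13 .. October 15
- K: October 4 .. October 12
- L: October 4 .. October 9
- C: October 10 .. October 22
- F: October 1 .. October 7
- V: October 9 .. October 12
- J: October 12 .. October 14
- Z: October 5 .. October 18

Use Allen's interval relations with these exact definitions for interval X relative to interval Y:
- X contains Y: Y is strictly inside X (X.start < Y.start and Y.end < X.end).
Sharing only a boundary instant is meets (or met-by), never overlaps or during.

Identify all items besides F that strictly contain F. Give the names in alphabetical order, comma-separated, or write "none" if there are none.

none

Target F = [October 1, October 7].
C [October 10, October 22] → after → no.
G [October 14, October 20] → after → no.
J [October 12, October 14] → after → no.
K [October 4, October 12] → overlapped-by → no.
L [October 4, October 9] → overlapped-by → no.
U [October 13, October 15] → after → no.
V [October 9, October 12] → after → no.
Z [October 5, October 18] → overlapped-by → no.
Result: none.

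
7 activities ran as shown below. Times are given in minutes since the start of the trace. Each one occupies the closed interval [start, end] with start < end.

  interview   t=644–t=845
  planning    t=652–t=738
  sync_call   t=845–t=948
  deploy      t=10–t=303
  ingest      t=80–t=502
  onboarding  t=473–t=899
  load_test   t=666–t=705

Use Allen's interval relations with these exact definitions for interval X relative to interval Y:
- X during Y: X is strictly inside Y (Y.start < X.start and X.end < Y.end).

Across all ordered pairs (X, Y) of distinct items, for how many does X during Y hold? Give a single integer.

Checking all 42 ordered pairs for relation 'during'; matching pairs in alphabetical order:
(interview, onboarding): interview during onboarding ✓
(load_test, interview): load_test during interview ✓
(load_test, onboarding): load_test during onboarding ✓
(load_test, planning): load_test during planning ✓
(planning, interview): planning during interview ✓
(planning, onboarding): planning during onboarding ✓
Count: 6.

6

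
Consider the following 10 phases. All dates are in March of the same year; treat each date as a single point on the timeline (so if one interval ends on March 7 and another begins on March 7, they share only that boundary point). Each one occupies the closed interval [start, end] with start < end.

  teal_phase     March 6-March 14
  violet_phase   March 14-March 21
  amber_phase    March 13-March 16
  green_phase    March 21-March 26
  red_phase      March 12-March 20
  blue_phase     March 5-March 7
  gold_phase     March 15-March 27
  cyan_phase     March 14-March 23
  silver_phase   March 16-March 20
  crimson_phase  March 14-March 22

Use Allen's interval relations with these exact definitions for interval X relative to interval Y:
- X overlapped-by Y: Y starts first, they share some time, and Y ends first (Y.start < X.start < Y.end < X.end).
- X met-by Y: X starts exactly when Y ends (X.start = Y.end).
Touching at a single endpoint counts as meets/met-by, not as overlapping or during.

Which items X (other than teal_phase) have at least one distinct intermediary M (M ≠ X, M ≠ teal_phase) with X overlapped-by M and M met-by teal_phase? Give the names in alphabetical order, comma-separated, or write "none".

gold_phase, green_phase

Target teal_phase = [March 6, March 14].
Intermediaries M with M met-by teal_phase: crimson_phase, cyan_phase, violet_phase.
Via crimson_phase — items with X overlapped-by crimson_phase: gold_phase, green_phase.
Via cyan_phase — items with X overlapped-by cyan_phase: gold_phase, green_phase.
Via violet_phase — items with X overlapped-by violet_phase: gold_phase.
Union: gold_phase, green_phase.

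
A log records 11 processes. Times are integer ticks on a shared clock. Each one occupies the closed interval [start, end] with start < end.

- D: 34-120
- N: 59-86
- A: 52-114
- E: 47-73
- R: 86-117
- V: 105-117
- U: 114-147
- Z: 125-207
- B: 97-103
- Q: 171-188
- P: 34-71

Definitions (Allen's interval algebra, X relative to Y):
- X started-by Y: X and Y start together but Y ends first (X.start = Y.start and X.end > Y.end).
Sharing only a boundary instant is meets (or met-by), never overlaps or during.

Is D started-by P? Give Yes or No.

Yes

D = [34, 120], P = [34, 71].
Actual relation of D to P: started-by.
Asked whether 'started-by' holds → Yes.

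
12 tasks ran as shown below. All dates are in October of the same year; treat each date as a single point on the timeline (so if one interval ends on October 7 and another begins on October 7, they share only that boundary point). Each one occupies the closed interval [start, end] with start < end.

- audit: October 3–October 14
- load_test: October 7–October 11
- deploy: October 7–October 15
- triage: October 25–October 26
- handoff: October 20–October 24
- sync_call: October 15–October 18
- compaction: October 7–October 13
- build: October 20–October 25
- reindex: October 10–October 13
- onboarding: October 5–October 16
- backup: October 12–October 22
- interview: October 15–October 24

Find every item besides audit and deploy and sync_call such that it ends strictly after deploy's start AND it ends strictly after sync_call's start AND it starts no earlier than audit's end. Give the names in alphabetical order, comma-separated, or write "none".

build, handoff, interview, triage

Conditions: its end is strictly after deploy's start (X.end > October 7) AND its end is strictly after sync_call's start (X.end > October 15) AND its start is no earlier than audit's end (X.start >= October 14).
backup: end October 22 > October 7? ✓; end October 22 > October 15? ✓; start October 12 >= October 14? ✗ → no.
build: end October 25 > October 7? ✓; end October 25 > October 15? ✓; start October 20 >= October 14? ✓ → yes.
compaction: end October 13 > October 7? ✓; end October 13 > October 15? ✗; start October 7 >= October 14? ✗ → no.
handoff: end October 24 > October 7? ✓; end October 24 > October 15? ✓; start October 20 >= October 14? ✓ → yes.
interview: end October 24 > October 7? ✓; end October 24 > October 15? ✓; start October 15 >= October 14? ✓ → yes.
load_test: end October 11 > October 7? ✓; end October 11 > October 15? ✗; start October 7 >= October 14? ✗ → no.
onboarding: end October 16 > October 7? ✓; end October 16 > October 15? ✓; start October 5 >= October 14? ✗ → no.
reindex: end October 13 > October 7? ✓; end October 13 > October 15? ✗; start October 10 >= October 14? ✗ → no.
triage: end October 26 > October 7? ✓; end October 26 > October 15? ✓; start October 25 >= October 14? ✓ → yes.
Result: build, handoff, interview, triage.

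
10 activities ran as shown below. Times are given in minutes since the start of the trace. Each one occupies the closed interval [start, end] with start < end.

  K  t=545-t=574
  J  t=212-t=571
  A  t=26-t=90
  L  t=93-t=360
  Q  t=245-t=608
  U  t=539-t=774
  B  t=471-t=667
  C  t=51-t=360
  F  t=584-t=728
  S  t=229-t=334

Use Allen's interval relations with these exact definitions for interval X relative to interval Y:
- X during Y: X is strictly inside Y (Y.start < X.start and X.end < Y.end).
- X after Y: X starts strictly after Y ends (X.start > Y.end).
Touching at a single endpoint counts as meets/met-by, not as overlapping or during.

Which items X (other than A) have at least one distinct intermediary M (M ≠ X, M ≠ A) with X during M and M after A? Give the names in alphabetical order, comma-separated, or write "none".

F, K, S

Target A = [t=26, t=90].
Intermediaries M with M after A: B, F, J, K, L, Q, S, U.
Via B — items with X during B: K.
Via F — items with X during F: none.
Via J — items with X during J: S.
Via K — items with X during K: none.
Via L — items with X during L: S.
Via Q — items with X during Q: K.
Via S — items with X during S: none.
Via U — items with X during U: F, K.
Union: F, K, S.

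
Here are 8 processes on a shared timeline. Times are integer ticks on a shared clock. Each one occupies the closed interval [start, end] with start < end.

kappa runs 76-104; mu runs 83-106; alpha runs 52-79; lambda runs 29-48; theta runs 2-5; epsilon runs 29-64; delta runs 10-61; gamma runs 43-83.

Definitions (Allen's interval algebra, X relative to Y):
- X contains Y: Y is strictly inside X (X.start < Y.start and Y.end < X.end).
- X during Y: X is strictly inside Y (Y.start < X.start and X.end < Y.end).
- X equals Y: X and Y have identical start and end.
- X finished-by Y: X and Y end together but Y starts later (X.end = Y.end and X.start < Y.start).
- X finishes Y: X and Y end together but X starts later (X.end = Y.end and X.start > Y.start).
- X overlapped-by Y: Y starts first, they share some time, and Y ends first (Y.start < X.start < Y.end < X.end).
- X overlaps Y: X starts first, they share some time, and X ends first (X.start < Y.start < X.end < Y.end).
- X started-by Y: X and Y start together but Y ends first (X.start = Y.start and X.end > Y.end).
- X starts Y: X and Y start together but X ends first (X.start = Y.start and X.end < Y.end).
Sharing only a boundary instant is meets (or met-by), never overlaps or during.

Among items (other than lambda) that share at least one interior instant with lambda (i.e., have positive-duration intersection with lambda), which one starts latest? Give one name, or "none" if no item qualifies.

gamma

Target lambda = [29, 48].
alpha [52, 79] → after → excluded.
delta [10, 61] → contains → candidate.
epsilon [29, 64] → started-by → candidate.
gamma [43, 83] → overlapped-by → candidate.
kappa [76, 104] → after → excluded.
mu [83, 106] → after → excluded.
theta [2, 5] → before → excluded.
Among candidates, latest start is 43 → gamma.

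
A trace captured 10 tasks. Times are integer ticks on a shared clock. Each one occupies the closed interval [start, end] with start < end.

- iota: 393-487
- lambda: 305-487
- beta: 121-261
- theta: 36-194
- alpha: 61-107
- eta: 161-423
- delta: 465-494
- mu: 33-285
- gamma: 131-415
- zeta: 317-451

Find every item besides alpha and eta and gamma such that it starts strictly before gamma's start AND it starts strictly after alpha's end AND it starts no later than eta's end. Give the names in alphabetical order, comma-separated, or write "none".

Conditions: its start is strictly before gamma's start (X.start < 131) AND its start is strictly after alpha's end (X.start > 107) AND its start is no later than eta's end (X.start <= 423).
beta: start 121 < 131? ✓; start 121 > 107? ✓; start 121 <= 423? ✓ → yes.
delta: start 465 < 131? ✗; start 465 > 107? ✓; start 465 <= 423? ✗ → no.
iota: start 393 < 131? ✗; start 393 > 107? ✓; start 393 <= 423? ✓ → no.
lambda: start 305 < 131? ✗; start 305 > 107? ✓; start 305 <= 423? ✓ → no.
mu: start 33 < 131? ✓; start 33 > 107? ✗; start 33 <= 423? ✓ → no.
theta: start 36 < 131? ✓; start 36 > 107? ✗; start 36 <= 423? ✓ → no.
zeta: start 317 < 131? ✗; start 317 > 107? ✓; start 317 <= 423? ✓ → no.
Result: beta.

beta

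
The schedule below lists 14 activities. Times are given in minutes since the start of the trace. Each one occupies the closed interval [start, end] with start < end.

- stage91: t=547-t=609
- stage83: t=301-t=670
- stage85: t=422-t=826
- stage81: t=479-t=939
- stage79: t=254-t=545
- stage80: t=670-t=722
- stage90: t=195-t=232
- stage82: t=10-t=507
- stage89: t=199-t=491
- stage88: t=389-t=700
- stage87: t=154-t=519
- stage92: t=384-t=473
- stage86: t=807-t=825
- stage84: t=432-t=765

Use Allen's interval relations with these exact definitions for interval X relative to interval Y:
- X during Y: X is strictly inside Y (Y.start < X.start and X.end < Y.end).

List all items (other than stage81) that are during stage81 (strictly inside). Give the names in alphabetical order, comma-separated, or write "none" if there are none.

Target stage81 = [t=479, t=939].
stage79 [t=254, t=545] → overlaps → no.
stage80 [t=670, t=722] → during → yes.
stage82 [t=10, t=507] → overlaps → no.
stage83 [t=301, t=670] → overlaps → no.
stage84 [t=432, t=765] → overlaps → no.
stage85 [t=422, t=826] → overlaps → no.
stage86 [t=807, t=825] → during → yes.
stage87 [t=154, t=519] → overlaps → no.
stage88 [t=389, t=700] → overlaps → no.
stage89 [t=199, t=491] → overlaps → no.
stage90 [t=195, t=232] → before → no.
stage91 [t=547, t=609] → during → yes.
stage92 [t=384, t=473] → before → no.
Result: stage80, stage86, stage91.

stage80, stage86, stage91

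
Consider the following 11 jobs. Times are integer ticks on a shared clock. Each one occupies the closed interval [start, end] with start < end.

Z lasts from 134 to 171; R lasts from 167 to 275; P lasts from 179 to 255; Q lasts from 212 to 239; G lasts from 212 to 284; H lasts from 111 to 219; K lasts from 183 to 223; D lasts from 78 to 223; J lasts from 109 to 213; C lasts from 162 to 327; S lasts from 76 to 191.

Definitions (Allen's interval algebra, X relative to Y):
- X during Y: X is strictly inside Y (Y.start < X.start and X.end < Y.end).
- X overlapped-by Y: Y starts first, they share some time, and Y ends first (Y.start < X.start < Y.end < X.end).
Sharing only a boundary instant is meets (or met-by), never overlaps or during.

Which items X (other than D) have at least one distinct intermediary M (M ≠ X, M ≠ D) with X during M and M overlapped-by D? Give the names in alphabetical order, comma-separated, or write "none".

Target D = [78, 223].
Intermediaries M with M overlapped-by D: C, G, P, Q, R.
Via C — items with X during C: G, K, P, Q, R.
Via G — items with X during G: none.
Via P — items with X during P: K, Q.
Via Q — items with X during Q: none.
Via R — items with X during R: K, P, Q.
Union: G, K, P, Q, R.

G, K, P, Q, R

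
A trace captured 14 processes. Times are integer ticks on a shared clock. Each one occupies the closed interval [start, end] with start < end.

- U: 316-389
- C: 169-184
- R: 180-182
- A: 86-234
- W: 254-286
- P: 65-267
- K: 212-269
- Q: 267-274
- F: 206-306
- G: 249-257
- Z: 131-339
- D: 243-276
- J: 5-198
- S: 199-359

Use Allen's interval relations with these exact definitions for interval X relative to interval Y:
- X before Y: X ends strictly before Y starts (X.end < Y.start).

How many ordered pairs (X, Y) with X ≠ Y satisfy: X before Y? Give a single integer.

Checking all 182 ordered pairs for relation 'before'; matching pairs in alphabetical order:
(A, D): A before D ✓
(A, G): A before G ✓
(A, Q): A before Q ✓
(A, U): A before U ✓
(A, W): A before W ✓
(C, D): C before D ✓
(C, F): C before F ✓
(C, G): C before G ✓
(C, K): C before K ✓
(C, Q): C before Q ✓
(C, S): C before S ✓
(C, U): C before U ✓
(C, W): C before W ✓
(D, U): D before U ✓
(F, U): F before U ✓
(G, Q): G before Q ✓
(G, U): G before U ✓
(J, D): J before D ✓
(J, F): J before F ✓
(J, G): J before G ✓
(J, K): J before K ✓
(J, Q): J before Q ✓
(J, S): J before S ✓
(J, U): J before U ✓
... plus 13 further pairs not listed.
Count: 37.

37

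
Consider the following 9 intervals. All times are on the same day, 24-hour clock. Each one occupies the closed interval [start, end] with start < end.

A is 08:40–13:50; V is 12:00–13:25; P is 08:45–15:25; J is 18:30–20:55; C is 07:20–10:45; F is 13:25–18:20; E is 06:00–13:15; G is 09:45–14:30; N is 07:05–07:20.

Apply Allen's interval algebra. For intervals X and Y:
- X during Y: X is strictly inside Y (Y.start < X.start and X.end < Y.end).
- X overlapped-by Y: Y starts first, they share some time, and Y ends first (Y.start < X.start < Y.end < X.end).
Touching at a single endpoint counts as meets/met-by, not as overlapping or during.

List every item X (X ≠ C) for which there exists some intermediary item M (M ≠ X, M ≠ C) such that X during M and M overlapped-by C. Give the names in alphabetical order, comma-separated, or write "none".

G, V

Target C = [07:20, 10:45].
Intermediaries M with M overlapped-by C: A, G, P.
Via A — items with X during A: V.
Via G — items with X during G: V.
Via P — items with X during P: G, V.
Union: G, V.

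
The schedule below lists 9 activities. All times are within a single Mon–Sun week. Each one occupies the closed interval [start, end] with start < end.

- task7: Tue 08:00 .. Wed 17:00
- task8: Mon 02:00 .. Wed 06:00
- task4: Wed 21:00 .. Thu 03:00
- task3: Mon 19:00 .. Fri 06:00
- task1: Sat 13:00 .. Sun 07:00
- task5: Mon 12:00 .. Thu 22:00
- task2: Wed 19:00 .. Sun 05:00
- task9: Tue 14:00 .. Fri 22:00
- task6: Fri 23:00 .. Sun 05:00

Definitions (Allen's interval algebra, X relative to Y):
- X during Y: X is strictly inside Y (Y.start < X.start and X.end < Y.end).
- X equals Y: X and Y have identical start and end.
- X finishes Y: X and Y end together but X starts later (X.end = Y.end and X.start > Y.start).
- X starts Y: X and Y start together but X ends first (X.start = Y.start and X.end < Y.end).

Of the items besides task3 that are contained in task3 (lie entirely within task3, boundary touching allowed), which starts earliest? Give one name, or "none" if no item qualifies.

task7

Target task3 = [Mon 19:00, Fri 06:00].
task1 [Sat 13:00, Sun 07:00] → after → excluded.
task2 [Wed 19:00, Sun 05:00] → overlapped-by → excluded.
task4 [Wed 21:00, Thu 03:00] → during → candidate.
task5 [Mon 12:00, Thu 22:00] → overlaps → excluded.
task6 [Fri 23:00, Sun 05:00] → after → excluded.
task7 [Tue 08:00, Wed 17:00] → during → candidate.
task8 [Mon 02:00, Wed 06:00] → overlaps → excluded.
task9 [Tue 14:00, Fri 22:00] → overlapped-by → excluded.
Among candidates, earliest start is Tue 08:00 → task7.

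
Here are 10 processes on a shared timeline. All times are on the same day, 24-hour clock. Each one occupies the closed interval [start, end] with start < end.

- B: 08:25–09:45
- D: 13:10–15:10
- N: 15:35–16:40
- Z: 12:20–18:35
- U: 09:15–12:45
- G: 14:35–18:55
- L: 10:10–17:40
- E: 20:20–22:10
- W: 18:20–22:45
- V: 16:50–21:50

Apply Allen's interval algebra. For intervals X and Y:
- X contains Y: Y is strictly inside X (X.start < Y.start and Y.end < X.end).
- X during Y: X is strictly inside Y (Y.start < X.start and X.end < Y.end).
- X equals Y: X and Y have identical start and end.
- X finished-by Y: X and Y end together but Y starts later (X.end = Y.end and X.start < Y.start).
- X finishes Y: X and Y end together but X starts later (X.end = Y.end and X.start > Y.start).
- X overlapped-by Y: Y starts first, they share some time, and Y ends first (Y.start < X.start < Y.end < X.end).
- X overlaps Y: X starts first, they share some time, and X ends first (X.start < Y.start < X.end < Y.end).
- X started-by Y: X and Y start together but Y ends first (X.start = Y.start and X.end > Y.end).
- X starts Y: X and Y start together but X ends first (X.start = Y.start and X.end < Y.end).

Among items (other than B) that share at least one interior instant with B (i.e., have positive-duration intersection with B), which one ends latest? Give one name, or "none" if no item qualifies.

U

Target B = [08:25, 09:45].
D [13:10, 15:10] → after → excluded.
E [20:20, 22:10] → after → excluded.
G [14:35, 18:55] → after → excluded.
L [10:10, 17:40] → after → excluded.
N [15:35, 16:40] → after → excluded.
U [09:15, 12:45] → overlapped-by → candidate.
V [16:50, 21:50] → after → excluded.
W [18:20, 22:45] → after → excluded.
Z [12:20, 18:35] → after → excluded.
Among candidates, latest end is 12:45 → U.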